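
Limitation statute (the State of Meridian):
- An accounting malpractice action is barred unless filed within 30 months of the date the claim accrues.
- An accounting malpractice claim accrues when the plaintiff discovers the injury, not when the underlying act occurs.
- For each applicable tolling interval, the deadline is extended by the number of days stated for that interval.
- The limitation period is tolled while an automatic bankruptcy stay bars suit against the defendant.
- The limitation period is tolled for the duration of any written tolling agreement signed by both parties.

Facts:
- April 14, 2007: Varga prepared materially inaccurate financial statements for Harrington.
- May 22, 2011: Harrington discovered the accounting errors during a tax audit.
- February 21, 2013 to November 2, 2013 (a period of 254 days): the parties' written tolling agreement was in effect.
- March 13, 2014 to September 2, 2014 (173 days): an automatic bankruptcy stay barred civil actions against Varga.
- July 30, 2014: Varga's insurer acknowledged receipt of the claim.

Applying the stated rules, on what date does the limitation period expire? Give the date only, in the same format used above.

Under the discovery rule, the claim accrued on May 22, 2011, when Harrington discovered the injury — not on the April 14, 2007 date of the underlying act.
Adding the 30 months base period to May 22, 2011 gives a deadline of November 22, 2013, before any tolling.
Because the written tolling agreement ran from February 21, 2013 to November 2, 2013, the deadline is extended by 254 days to August 3, 2014.
The period was tolled for 173 days by the automatic bankruptcy stay (March 13, 2014 to September 2, 2014), pushing the deadline to January 23, 2015.
The other events in the timeline have no effect on the limitation period under the stated rules.

January 23, 2015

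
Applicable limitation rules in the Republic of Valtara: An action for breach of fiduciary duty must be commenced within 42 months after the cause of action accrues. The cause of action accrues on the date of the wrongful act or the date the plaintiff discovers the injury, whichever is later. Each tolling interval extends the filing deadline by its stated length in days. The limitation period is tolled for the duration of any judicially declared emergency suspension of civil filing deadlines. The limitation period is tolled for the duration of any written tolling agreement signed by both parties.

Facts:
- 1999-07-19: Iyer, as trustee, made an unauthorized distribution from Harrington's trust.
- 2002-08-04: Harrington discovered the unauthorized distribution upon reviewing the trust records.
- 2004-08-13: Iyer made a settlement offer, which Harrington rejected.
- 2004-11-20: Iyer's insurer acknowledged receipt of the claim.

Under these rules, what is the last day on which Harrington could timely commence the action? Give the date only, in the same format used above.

2006-02-04

Taking the later of the act (1999-07-19) and discovery (2002-08-04), the claim accrued on 2002-08-04.
42 months from 2002-08-04 is 2006-02-04.
Nothing else in the chronology tolls or restarts the period.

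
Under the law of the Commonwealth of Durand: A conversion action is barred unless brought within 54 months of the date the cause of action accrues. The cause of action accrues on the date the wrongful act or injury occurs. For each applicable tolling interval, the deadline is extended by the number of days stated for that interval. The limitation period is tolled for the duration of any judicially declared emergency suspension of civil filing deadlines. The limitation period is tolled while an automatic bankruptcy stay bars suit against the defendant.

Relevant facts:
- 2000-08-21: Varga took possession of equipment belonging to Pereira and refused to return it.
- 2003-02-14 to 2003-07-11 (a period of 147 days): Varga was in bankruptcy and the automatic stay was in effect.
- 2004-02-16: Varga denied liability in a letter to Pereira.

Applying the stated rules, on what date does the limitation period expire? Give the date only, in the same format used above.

The claim accrued on 2000-08-21, when the wrongful act occurred.
Adding the 54 months base period to 2000-08-21 gives a deadline of 2005-02-21, before any tolling.
The period was tolled for 147 days by the automatic bankruptcy stay (2003-02-14 to 2003-07-11), pushing the deadline to 2005-07-18.
None of the other events listed affects the running of the period under the stated rules.

2005-07-18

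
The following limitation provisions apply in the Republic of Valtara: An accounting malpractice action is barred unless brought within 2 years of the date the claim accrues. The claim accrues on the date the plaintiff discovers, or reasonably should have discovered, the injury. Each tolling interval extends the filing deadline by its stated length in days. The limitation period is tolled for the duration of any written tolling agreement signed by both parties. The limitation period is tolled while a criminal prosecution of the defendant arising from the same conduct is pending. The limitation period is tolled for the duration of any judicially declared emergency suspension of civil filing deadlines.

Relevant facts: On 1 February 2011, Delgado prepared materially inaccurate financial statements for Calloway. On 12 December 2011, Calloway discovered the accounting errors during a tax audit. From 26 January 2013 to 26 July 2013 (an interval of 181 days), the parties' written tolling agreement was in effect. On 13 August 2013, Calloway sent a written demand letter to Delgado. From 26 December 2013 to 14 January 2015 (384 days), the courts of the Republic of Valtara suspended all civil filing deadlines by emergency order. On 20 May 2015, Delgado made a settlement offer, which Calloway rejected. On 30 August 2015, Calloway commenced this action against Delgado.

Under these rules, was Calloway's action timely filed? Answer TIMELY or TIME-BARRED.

TIME-BARRED

Accrual is tied to discovery, so the period began on 12 December 2011 rather than on 1 February 2011 when the act occurred.
The untolled deadline — 2 years after 12 December 2011 — is 12 December 2013.
The written tolling agreement from 26 January 2013 to 26 July 2013 tolled the period for 181 days, extending the deadline to 11 June 2014.
The period was tolled for 384 days by the emergency suspension of filing deadlines (26 December 2013 to 14 January 2015), pushing the deadline to 30 June 2015.
Nothing else in the chronology tolls or restarts the period.
Filing on 30 August 2015 missed the 30 June 2015 deadline — the action is time-barred.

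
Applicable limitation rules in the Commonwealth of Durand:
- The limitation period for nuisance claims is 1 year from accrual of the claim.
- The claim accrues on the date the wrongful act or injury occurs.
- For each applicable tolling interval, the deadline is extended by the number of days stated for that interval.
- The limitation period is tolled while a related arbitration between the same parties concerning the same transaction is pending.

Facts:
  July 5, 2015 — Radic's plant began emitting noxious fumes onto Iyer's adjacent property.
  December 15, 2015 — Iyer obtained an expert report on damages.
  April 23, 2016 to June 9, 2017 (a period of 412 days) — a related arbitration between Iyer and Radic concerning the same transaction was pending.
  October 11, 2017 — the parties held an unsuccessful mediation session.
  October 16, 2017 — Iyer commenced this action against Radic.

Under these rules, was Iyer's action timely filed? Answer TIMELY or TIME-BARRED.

TIME-BARRED

The limitation period began to run on July 5, 2015.
Adding the 1 year base period to July 5, 2015 gives a deadline of July 5, 2016, before any tolling.
The pending related arbitration from April 23, 2016 to June 9, 2017 tolled the period for 412 days, extending the deadline to August 21, 2017.
The other events in the timeline have no effect on the limitation period under the stated rules.
Filing on October 16, 2017 missed the August 21, 2017 deadline — the action is time-barred.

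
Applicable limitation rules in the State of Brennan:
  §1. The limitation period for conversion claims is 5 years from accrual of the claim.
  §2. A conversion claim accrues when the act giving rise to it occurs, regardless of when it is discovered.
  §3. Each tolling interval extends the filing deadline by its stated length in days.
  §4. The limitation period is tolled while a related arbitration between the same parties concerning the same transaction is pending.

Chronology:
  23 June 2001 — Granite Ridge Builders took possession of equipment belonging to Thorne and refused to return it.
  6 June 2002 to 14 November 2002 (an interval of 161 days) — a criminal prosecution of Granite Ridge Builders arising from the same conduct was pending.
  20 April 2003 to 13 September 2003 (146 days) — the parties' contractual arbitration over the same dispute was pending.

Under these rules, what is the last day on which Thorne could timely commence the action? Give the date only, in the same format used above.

16 November 2006

The claim accrued on 23 June 2001, when the wrongful act occurred.
Adding the 5 years base period to 23 June 2001 gives a deadline of 23 June 2006, before any tolling.
Because the pending related arbitration ran from 20 April 2003 to 13 September 2003, the deadline is extended by 146 days to 16 November 2006.
The pending criminal prosecution from 6 June 2002 to 14 November 2002 does not toll the period, because no stated rule makes a criminal prosecution a tolling event.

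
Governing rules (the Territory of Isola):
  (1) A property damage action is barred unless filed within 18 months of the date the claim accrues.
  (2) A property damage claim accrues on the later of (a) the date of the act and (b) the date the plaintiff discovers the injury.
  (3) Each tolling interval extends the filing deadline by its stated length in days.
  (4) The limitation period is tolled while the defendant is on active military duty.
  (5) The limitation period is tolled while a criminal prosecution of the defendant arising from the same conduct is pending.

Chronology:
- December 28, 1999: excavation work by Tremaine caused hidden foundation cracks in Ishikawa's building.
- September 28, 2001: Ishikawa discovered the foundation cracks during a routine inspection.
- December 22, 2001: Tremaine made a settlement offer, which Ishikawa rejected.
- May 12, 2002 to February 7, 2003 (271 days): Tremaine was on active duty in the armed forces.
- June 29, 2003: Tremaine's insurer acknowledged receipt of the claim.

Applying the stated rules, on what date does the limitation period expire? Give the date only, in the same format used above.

Taking the later of the act (December 28, 1999) and discovery (September 28, 2001), the claim accrued on September 28, 2001.
The untolled deadline — 18 months after September 28, 2001 — is March 28, 2003.
Because the defendant's active military service ran from May 12, 2002 to February 7, 2003, the deadline is extended by 271 days to December 24, 2003.
The other events in the timeline have no effect on the limitation period under the stated rules.

December 24, 2003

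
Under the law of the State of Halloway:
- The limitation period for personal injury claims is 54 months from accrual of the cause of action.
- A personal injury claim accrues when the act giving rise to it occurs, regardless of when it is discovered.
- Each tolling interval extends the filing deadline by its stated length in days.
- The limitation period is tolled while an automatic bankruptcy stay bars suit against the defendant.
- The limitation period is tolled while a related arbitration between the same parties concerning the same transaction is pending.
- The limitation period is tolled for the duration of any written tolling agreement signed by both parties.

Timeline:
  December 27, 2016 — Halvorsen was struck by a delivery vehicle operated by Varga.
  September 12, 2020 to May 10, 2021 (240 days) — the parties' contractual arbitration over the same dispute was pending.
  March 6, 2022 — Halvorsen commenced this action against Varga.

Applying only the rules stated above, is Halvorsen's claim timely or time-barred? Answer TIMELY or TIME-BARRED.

TIME-BARRED

The cause of action accrued on December 27, 2016, the date of the act.
54 months from December 27, 2016 is June 27, 2021.
The pending related arbitration from September 12, 2020 to May 10, 2021 tolled the period for 240 days, extending the deadline to February 22, 2022.
The March 6, 2022 filing falls after the February 22, 2022 deadline; the claim is time-barred.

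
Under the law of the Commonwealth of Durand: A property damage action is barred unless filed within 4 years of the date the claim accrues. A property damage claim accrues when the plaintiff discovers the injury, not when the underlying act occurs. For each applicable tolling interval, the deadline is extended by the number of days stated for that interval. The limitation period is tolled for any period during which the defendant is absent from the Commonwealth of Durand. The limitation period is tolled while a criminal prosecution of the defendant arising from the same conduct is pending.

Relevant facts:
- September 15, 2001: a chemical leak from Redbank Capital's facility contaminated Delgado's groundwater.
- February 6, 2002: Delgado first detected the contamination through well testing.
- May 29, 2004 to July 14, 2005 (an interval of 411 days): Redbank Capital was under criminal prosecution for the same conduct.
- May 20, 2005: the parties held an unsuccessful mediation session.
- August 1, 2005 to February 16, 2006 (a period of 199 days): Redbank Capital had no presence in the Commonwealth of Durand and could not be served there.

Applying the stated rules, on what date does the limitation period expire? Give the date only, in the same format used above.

October 9, 2007

The claim did not accrue until Delgado discovered the injury on February 6, 2002; the September 15, 2001 act date does not start the clock under the stated rule.
Adding the 4 years base period to February 6, 2002 gives a deadline of February 6, 2006, before any tolling.
The pending criminal prosecution from May 29, 2004 to July 14, 2005 tolled the period for 411 days, extending the deadline to March 24, 2007.
Because the defendant's absence from the jurisdiction ran from August 1, 2005 to February 16, 2006, the deadline is extended by 199 days to October 9, 2007.
None of the other events listed affects the running of the period under the stated rules.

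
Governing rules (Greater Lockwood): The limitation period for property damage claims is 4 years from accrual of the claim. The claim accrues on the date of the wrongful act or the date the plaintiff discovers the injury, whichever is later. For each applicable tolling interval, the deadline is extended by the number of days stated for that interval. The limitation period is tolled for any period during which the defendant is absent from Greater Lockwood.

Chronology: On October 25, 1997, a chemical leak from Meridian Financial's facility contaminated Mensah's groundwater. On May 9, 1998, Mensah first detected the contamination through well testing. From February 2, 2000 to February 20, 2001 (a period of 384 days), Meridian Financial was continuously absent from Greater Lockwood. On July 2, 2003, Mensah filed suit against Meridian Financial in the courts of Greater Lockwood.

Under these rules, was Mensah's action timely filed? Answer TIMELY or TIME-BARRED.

TIME-BARRED

Because discovery on May 9, 1998 post-dates the October 25, 1997 act, accrual under the later-of rule falls on May 9, 1998.
4 years from May 9, 1998 is May 9, 2002.
The period was tolled for 384 days by the defendant's absence from the jurisdiction (February 2, 2000 to February 20, 2001), pushing the deadline to May 28, 2003.
Mensah filed on July 2, 2003, after the May 28, 2003 deadline, so the action is time-barred.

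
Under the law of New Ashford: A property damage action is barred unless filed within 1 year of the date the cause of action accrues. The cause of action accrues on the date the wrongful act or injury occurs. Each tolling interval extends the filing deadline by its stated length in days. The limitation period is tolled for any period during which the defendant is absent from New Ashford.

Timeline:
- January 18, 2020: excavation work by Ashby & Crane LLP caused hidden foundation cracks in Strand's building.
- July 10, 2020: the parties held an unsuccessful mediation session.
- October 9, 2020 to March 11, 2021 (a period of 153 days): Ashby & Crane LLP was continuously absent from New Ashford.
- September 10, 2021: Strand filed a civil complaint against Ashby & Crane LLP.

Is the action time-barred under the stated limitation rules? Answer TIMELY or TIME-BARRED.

The cause of action accrued on January 18, 2020, the date of the act.
1 year from January 18, 2020 is January 18, 2021.
The defendant's absence from the jurisdiction from October 9, 2020 to March 11, 2021 tolled the period for 153 days, extending the deadline to June 20, 2021.
None of the other events listed affects the running of the period under the stated rules.
Strand filed on September 10, 2021, after the June 20, 2021 deadline, so the action is time-barred.

TIME-BARRED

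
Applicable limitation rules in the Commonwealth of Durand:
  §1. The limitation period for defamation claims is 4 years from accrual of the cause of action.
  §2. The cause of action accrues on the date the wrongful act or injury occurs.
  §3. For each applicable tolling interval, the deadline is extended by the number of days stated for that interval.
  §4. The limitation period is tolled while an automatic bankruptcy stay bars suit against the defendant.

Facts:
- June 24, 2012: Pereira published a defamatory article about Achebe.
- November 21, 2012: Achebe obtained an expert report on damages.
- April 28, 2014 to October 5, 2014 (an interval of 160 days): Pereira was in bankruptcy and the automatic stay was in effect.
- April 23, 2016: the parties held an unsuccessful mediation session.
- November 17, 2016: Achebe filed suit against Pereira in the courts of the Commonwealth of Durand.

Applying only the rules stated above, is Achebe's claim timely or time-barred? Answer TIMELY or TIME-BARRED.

TIMELY

The cause of action accrued on June 24, 2012, the date of the act.
The untolled deadline — 4 years after June 24, 2012 — is June 24, 2016.
The automatic bankruptcy stay from April 28, 2014 to October 5, 2014 tolled the period for 160 days, extending the deadline to December 1, 2016.
Nothing else in the chronology tolls or restarts the period.
The November 17, 2016 filing precedes the December 1, 2016 deadline; the claim is timely.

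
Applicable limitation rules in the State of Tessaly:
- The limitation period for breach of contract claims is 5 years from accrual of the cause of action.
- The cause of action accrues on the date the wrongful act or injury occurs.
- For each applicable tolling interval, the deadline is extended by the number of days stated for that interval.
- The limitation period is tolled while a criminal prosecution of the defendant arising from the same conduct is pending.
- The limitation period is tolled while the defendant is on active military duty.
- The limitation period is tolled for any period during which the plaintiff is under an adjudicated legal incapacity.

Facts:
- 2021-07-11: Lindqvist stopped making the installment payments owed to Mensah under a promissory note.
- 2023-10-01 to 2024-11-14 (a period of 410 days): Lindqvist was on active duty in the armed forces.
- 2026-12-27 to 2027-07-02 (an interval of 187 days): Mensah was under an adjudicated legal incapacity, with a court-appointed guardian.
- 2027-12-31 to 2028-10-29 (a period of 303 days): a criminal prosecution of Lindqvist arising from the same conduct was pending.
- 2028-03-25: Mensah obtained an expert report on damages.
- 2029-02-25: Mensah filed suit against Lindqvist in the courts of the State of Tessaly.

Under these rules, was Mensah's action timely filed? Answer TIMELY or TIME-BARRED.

The cause of action accrued on 2021-07-11, the date of the act.
The untolled deadline — 5 years after 2021-07-11 — is 2026-07-11.
The period was tolled for 410 days by the defendant's active military service (2023-10-01 to 2024-11-14), pushing the deadline to 2027-08-25.
Because the plaintiff's legal incapacity ran from 2026-12-27 to 2027-07-02, the deadline is extended by 187 days to 2028-02-28.
The pending criminal prosecution from 2027-12-31 to 2028-10-29 tolled the period for 303 days, extending the deadline to 2028-12-27.
None of the other events listed affects the running of the period under the stated rules.
The 2029-02-25 filing falls after the 2028-12-27 deadline; the claim is time-barred.

TIME-BARRED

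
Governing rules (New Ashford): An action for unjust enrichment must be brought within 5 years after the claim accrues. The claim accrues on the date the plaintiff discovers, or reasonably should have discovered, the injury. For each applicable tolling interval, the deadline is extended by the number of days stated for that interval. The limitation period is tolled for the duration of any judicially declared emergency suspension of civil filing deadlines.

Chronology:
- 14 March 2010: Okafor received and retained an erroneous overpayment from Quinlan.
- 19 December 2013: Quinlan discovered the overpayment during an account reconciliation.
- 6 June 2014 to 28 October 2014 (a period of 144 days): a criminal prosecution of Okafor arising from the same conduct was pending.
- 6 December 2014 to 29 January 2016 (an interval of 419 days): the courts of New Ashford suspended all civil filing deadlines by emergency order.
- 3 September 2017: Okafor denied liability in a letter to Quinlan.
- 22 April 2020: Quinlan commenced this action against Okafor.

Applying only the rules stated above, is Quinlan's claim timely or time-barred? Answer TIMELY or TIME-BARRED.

TIME-BARRED

Accrual is tied to discovery, so the period began on 19 December 2013 rather than on 14 March 2010 when the act occurred.
Adding the 5 years base period to 19 December 2013 gives a deadline of 19 December 2018, before any tolling.
The period was tolled for 419 days by the emergency suspension of filing deadlines (6 December 2014 to 29 January 2016), pushing the deadline to 11 February 2020.
Although a criminal prosecution ran from 6 June 2014 to 28 October 2014, the stated rules do not make that a tolling event, so it is disregarded.
Nothing else in the chronology tolls or restarts the period.
Filing on 22 April 2020 missed the 11 February 2020 deadline — the action is time-barred.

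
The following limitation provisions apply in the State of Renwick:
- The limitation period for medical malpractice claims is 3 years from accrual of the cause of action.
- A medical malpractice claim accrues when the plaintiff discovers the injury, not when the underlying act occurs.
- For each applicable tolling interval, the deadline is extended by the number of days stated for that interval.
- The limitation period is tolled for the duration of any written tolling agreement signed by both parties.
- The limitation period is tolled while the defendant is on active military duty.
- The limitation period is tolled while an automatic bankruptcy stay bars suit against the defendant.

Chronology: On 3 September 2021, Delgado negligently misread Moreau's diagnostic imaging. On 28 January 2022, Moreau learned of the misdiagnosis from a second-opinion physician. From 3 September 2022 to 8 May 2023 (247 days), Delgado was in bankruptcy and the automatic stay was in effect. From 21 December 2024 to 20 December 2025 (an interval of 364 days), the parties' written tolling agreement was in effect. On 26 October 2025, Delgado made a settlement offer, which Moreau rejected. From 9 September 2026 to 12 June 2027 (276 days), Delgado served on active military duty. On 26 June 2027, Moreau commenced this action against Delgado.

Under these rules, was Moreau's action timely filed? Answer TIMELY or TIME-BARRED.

TIMELY

The claim did not accrue until Moreau discovered the injury on 28 January 2022; the 3 September 2021 act date does not start the clock under the stated rule.
The untolled deadline — 3 years after 28 January 2022 — is 28 January 2025.
The automatic bankruptcy stay from 3 September 2022 to 8 May 2023 tolled the period for 247 days, extending the deadline to 2 October 2025.
The period was tolled for 364 days by the written tolling agreement (21 December 2024 to 20 December 2025), pushing the deadline to 1 October 2026.
The period was tolled for 276 days by the defendant's active military service (9 September 2026 to 12 June 2027), pushing the deadline to 4 July 2027.
The other events in the timeline have no effect on the limitation period under the stated rules.
The 26 June 2027 filing precedes the 4 July 2027 deadline; the claim is timely.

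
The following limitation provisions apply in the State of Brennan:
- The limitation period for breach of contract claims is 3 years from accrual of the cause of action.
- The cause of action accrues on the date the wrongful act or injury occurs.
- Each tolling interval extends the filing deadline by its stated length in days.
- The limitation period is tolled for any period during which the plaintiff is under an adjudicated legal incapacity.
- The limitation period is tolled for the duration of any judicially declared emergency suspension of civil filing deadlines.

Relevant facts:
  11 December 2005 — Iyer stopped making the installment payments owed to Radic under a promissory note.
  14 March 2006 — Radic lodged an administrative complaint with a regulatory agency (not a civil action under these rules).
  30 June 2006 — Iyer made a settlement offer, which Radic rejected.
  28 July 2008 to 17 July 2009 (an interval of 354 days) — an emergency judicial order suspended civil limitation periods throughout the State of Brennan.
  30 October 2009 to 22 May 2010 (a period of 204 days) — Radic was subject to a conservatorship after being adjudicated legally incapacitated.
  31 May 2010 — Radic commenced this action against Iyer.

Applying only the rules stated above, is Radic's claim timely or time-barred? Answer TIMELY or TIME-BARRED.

The claim accrued on 11 December 2005, when the wrongful act occurred.
3 years from 11 December 2005 is 11 December 2008.
The period was tolled for 354 days by the emergency suspension of filing deadlines (28 July 2008 to 17 July 2009), pushing the deadline to 30 November 2009.
Because the plaintiff's legal incapacity ran from 30 October 2009 to 22 May 2010, the deadline is extended by 204 days to 22 June 2010.
The other events in the timeline have no effect on the limitation period under the stated rules.
Radic filed on 31 May 2010, before the 22 June 2010 deadline, so the action is timely.

TIMELY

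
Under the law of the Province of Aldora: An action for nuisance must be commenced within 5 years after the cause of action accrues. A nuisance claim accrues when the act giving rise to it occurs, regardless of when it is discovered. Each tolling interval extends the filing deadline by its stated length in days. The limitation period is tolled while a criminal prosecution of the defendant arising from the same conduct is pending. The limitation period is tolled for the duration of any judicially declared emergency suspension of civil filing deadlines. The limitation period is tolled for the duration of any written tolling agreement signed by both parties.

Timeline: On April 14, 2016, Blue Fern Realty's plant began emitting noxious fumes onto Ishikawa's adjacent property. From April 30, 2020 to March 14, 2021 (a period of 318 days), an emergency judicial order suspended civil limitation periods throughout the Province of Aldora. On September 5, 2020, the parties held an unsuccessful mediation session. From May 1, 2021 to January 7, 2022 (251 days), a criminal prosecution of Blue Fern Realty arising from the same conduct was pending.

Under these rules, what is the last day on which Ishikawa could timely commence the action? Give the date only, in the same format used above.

The cause of action accrued on April 14, 2016, the date of the act.
5 years from April 14, 2016 is April 14, 2021.
The period was tolled for 318 days by the emergency suspension of filing deadlines (April 30, 2020 to March 14, 2021), pushing the deadline to February 26, 2022.
Because the pending criminal prosecution ran from May 1, 2021 to January 7, 2022, the deadline is extended by 251 days to November 4, 2022.
Nothing else in the chronology tolls or restarts the period.

November 4, 2022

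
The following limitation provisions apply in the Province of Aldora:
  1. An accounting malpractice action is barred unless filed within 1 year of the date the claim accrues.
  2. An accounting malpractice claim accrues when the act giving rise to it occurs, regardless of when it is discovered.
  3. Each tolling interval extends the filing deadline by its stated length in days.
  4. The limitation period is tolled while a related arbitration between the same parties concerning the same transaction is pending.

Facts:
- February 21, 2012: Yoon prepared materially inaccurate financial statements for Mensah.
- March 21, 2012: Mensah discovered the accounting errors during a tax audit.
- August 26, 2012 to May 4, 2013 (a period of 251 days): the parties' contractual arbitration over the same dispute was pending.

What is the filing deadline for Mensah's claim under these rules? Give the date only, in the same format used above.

The claim accrued on February 21, 2012, when the wrongful act occurred; under the stated occurrence rule the March 21, 2012 discovery does not delay accrual.
Adding the 1 year base period to February 21, 2012 gives a deadline of February 21, 2013, before any tolling.
The pending related arbitration from August 26, 2012 to May 4, 2013 tolled the period for 251 days, extending the deadline to October 30, 2013.

October 30, 2013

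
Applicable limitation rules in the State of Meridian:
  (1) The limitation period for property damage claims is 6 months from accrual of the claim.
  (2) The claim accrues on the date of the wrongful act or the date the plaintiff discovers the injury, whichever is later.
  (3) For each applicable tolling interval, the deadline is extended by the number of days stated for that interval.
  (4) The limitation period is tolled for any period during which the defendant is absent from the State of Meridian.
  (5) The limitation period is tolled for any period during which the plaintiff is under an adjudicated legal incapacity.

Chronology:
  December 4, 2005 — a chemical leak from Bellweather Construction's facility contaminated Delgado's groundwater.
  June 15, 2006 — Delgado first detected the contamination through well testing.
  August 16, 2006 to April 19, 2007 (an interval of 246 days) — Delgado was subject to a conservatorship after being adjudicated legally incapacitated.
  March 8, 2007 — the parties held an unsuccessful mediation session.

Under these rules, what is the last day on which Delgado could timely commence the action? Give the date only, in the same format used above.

The claim accrued on June 15, 2006 — the later of the December 4, 2005 act and the June 15, 2006 discovery.
Adding the 6 months base period to June 15, 2006 gives a deadline of December 15, 2006, before any tolling.
The plaintiff's legal incapacity from August 16, 2006 to April 19, 2007 tolled the period for 246 days, extending the deadline to August 18, 2007.
Nothing else in the chronology tolls or restarts the period.

August 18, 2007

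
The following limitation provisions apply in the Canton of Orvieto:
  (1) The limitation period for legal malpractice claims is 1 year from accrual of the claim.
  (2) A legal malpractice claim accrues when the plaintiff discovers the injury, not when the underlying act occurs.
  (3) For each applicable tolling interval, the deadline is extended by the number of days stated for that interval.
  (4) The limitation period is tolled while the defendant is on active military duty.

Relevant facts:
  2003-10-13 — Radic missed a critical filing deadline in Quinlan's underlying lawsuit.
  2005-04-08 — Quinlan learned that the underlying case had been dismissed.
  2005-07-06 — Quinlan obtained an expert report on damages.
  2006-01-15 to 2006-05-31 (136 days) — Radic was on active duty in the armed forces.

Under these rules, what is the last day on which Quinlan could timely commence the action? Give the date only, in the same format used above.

2006-08-22

The claim did not accrue until Quinlan discovered the injury on 2005-04-08; the 2003-10-13 act date does not start the clock under the stated rule.
The untolled deadline — 1 year after 2005-04-08 — is 2006-04-08.
Because the defendant's active military service ran from 2006-01-15 to 2006-05-31, the deadline is extended by 136 days to 2006-08-22.
The other events in the timeline have no effect on the limitation period under the stated rules.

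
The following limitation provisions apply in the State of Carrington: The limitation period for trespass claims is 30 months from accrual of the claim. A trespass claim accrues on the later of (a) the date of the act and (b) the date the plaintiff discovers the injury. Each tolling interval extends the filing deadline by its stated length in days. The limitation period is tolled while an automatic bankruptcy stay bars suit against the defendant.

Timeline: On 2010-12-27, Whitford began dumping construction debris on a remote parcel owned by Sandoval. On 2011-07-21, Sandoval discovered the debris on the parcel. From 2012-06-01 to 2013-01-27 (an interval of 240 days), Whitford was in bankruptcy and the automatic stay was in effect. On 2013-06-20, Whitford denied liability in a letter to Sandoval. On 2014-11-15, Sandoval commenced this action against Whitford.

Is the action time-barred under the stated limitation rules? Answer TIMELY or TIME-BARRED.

Taking the later of the act (2010-12-27) and discovery (2011-07-21), the claim accrued on 2011-07-21.
The untolled deadline — 30 months after 2011-07-21 — is 2014-01-21.
The automatic bankruptcy stay from 2012-06-01 to 2013-01-27 tolled the period for 240 days, extending the deadline to 2014-09-18.
Nothing else in the chronology tolls or restarts the period.
Sandoval filed on 2014-11-15, after the 2014-09-18 deadline, so the action is time-barred.

TIME-BARRED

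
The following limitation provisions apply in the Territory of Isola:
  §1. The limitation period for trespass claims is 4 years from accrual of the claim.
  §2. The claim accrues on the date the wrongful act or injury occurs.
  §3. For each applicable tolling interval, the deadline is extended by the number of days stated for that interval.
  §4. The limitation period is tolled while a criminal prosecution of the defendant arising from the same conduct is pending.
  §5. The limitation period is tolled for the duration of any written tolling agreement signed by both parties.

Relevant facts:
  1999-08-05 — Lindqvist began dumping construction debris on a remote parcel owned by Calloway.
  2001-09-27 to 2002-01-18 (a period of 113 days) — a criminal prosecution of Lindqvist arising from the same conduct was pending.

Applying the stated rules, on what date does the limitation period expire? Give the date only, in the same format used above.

2003-11-26

The limitation period began to run on 1999-08-05.
4 years from 1999-08-05 is 2003-08-05.
The period was tolled for 113 days by the pending criminal prosecution (2001-09-27 to 2002-01-18), pushing the deadline to 2003-11-26.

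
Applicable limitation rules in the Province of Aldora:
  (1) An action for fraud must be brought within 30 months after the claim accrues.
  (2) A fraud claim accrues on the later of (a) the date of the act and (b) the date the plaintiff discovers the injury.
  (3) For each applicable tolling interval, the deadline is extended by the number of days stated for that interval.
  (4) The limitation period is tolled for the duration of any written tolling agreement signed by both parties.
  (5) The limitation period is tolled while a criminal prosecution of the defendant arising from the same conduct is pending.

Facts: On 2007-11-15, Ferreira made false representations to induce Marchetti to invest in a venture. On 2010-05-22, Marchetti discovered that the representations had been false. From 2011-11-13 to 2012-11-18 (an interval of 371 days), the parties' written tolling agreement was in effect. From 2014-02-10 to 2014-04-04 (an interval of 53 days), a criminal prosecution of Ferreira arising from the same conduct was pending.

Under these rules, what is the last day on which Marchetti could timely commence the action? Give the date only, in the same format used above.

2013-11-28

The claim accrued on 2010-05-22 — the later of the 2007-11-15 act and the 2010-05-22 discovery.
The untolled deadline — 30 months after 2010-05-22 — is 2012-11-22.
Because the written tolling agreement ran from 2011-11-13 to 2012-11-18, the deadline is extended by 371 days to 2013-11-28.
The pending criminal prosecution starting 2014-02-10 came too late — the period had run on 2013-11-28 — and so does not extend the deadline.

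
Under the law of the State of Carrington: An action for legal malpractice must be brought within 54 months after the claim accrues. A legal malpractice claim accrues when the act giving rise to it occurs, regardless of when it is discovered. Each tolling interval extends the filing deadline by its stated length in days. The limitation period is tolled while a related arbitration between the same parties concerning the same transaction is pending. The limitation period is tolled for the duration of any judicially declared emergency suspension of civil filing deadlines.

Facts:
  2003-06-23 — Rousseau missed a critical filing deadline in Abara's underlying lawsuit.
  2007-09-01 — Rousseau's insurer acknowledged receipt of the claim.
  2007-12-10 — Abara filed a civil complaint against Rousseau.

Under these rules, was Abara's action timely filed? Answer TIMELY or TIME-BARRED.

TIMELY

The limitation period began to run on 2003-06-23.
54 months from 2003-06-23 is 2007-12-23.
None of the other events listed affects the running of the period under the stated rules.
Filing on 2007-12-10 beat the 2007-12-23 deadline — the action is timely.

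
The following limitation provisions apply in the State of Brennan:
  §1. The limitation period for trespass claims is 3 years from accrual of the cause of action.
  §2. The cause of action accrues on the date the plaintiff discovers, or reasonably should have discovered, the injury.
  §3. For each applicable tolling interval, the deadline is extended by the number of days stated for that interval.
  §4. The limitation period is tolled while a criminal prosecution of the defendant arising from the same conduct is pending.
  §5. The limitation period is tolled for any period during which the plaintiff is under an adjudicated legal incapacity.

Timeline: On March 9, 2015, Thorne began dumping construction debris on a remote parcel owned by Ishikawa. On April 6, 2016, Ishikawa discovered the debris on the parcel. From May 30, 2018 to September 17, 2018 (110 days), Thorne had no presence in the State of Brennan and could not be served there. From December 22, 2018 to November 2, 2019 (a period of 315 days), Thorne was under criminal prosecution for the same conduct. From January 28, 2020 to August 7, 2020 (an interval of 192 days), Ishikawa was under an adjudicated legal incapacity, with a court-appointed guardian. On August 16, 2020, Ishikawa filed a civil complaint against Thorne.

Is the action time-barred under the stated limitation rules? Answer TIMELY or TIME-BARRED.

Accrual is tied to discovery, so the period began on April 6, 2016 rather than on March 9, 2015 when the act occurred.
3 years from April 6, 2016 is April 6, 2019.
The period was tolled for 315 days by the pending criminal prosecution (December 22, 2018 to November 2, 2019), pushing the deadline to February 15, 2020.
The plaintiff's legal incapacity from January 28, 2020 to August 7, 2020 tolled the period for 192 days, extending the deadline to August 25, 2020.
Although the defendant's absence ran from May 30, 2018 to September 17, 2018, the stated rules do not make that a tolling event, so it is disregarded.
The August 16, 2020 filing precedes the August 25, 2020 deadline; the claim is timely.

TIMELY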